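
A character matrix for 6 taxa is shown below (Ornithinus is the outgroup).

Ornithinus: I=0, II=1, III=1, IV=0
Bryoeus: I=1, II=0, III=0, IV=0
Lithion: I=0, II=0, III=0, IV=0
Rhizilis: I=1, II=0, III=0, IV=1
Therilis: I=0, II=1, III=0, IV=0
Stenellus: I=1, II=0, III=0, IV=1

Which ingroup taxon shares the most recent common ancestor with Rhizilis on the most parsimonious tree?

Character polarity is set by the outgroup: the derived state is whichever differs from the outgroup's state, so for II, III the derived state is '0', and for the remaining characters it is '1'.
Only Bryoeus, Rhizilis, and Stenellus show the derived state '1' for I, supporting them as a clade.
Only Bryoeus, Lithion, Rhizilis, and Stenellus show the derived state '0' for II, supporting them as a clade.
All ingroup taxa share the derived state '0' for III; it defines the ingroup but does not resolve relationships within it.
Only Rhizilis and Stenellus show the derived state '1' for IV, supporting them as a clade.
Most parsimonious ingroup topology: (((Bryoeus,(Rhizilis,Stenellus)),Lithion),Therilis).
Rhizilis and Stenellus form a cherry on this tree, so they are sister taxa.

Stenellus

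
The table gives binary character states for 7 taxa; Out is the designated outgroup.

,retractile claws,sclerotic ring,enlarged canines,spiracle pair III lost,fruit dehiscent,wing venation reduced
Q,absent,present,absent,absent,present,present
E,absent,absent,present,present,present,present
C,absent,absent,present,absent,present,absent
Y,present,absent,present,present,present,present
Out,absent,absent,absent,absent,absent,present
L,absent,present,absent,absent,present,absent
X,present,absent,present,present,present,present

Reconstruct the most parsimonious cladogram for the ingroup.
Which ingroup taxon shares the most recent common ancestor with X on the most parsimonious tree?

Character polarity is set by the outgroup: the derived state is whichever differs from the outgroup's state, so for wing venation reduced the derived state is 'absent', and for the remaining characters it is 'present'.
retractile claws: derived state 'present' in X and Y only — synapomorphy for {X, Y}.
sclerotic ring: derived state 'present' in L and Q only — synapomorphy for {L, Q}.
enlarged canines (derived state 'present') is shared by C, E, X, and Y — a synapomorphy uniting that clade.
spiracle pair III lost (derived state 'present') is shared by E, X, and Y — a synapomorphy uniting that clade.
All ingroup taxa share the derived state 'present' for fruit dehiscent; it defines the ingroup but does not resolve relationships within it.
wing venation reduced groups C and L, which is incompatible with the clades supported by the remaining characters; treating it as convergent (homoplasy) costs fewer steps than any alternative tree.
Most parsimonious ingroup topology: ((Q,L),(((X,Y),E),C)).
X and Y form a cherry on this tree, so they are sister taxa.

Y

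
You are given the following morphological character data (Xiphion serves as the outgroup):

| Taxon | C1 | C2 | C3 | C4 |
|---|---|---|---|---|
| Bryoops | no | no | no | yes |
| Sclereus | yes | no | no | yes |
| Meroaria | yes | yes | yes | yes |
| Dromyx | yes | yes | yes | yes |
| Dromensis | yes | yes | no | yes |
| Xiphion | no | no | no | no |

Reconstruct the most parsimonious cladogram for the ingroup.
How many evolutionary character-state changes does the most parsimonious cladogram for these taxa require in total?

4

The outgroup has state 'no' for every character, so 'yes' is the derived state throughout.
C1 (derived state 'yes') is shared by Dromensis, Dromyx, Meroaria, and Sclereus — a synapomorphy uniting that clade.
C2: derived state 'yes' in Dromensis, Dromyx, and Meroaria only — synapomorphy for {Dromensis, Dromyx, Meroaria}.
C3 (derived state 'yes') is shared by Dromyx and Meroaria — a synapomorphy uniting that clade.
C4 (derived state 'yes') is shared by all ingroup taxa — unites the whole ingroup.
Most parsimonious ingroup topology: (Bryoops,((Dromensis,(Meroaria,Dromyx)),Sclereus)).
Changes per character on this tree: C1: 1; C2: 1; C3: 1; C4: 1.
Total = 4.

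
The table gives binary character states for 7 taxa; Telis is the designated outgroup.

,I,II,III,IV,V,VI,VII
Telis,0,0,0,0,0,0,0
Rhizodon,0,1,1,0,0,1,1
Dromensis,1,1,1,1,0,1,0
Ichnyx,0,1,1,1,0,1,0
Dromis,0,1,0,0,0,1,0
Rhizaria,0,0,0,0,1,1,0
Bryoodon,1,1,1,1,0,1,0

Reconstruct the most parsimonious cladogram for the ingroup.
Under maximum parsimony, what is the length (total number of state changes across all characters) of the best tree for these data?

7

The outgroup has state '0' for every character, so '1' is the derived state throughout.
I (derived state '1') is shared by Bryoodon and Dromensis — a synapomorphy uniting that clade.
II: derived state '1' in Bryoodon, Dromensis, Dromis, Ichnyx, and Rhizodon only — synapomorphy for {Bryoodon, Dromensis, Dromis, Ichnyx, Rhizodon}.
III (derived state '1') is shared by Bryoodon, Dromensis, Ichnyx, and Rhizodon — a synapomorphy uniting that clade.
Only Bryoodon, Dromensis, and Ichnyx show the derived state '1' for IV, supporting them as a clade.
V: derived state '1' in Rhizaria only — an autapomorphy, so it tells us nothing about relationships among taxa.
VI (derived state '1') is shared by all ingroup taxa — unites the whole ingroup.
VII (derived state '1') is unique to Rhizodon (autapomorphy; uninformative for grouping).
Most parsimonious ingroup topology: (((Rhizodon,((Dromensis,Bryoodon),Ichnyx)),Dromis),Rhizaria).
Changes per character on this tree: I: 1; II: 1; III: 1; IV: 1; V: 1; VI: 1; VII: 1.
Total = 7.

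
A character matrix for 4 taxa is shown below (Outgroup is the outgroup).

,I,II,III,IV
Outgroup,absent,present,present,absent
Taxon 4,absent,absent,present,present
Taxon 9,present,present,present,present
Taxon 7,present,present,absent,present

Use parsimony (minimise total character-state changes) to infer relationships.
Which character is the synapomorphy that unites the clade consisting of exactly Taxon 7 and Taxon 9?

Character polarity is set by the outgroup: the derived state is whichever differs from the outgroup's state, so for II, III the derived state is 'absent', and for the remaining characters it is 'present'.
I: derived state 'present' in Taxon 7 and Taxon 9 only — synapomorphy for {Taxon 7, Taxon 9}.
II (derived state 'absent') is unique to Taxon 4 (autapomorphy; uninformative for grouping).
III: derived state 'absent' in Taxon 7 only — an autapomorphy, so it tells us nothing about relationships among taxa.
All ingroup taxa share the derived state 'present' for IV; it defines the ingroup but does not resolve relationships within it.
Most parsimonious ingroup topology: (Taxon 4,(Taxon 9,Taxon 7)).
The clade {Taxon 7, Taxon 9} is supported by I: its derived state 'present' occurs in exactly those taxa and in no other taxon (including the outgroup).

I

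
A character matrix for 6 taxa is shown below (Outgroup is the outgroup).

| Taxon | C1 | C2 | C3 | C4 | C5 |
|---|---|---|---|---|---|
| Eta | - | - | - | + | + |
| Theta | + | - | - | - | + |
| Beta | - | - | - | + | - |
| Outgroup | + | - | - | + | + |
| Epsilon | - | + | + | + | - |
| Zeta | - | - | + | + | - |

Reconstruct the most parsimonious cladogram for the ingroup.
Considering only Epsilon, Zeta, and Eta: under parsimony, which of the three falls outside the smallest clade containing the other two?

Eta

Character polarity is set by the outgroup: the derived state is whichever differs from the outgroup's state, so for C1, C4, C5 the derived state is '-', and for the remaining characters it is '+'.
C1: derived state '-' in Beta, Epsilon, Eta, and Zeta only — synapomorphy for {Beta, Epsilon, Eta, Zeta}.
C2: derived state '+' in Epsilon only — an autapomorphy, so it tells us nothing about relationships among taxa.
C3: derived state '+' in Epsilon and Zeta only — synapomorphy for {Epsilon, Zeta}.
C4: derived state '-' in Theta only — an autapomorphy, so it tells us nothing about relationships among taxa.
C5: derived state '-' in Beta, Epsilon, and Zeta only — synapomorphy for {Beta, Epsilon, Zeta}.
Most parsimonious ingroup topology: (((Beta,(Epsilon,Zeta)),Eta),Theta).
Zeta and Epsilon share a more recent common ancestor with each other than either does with Eta, so Eta is the least closely related of the three.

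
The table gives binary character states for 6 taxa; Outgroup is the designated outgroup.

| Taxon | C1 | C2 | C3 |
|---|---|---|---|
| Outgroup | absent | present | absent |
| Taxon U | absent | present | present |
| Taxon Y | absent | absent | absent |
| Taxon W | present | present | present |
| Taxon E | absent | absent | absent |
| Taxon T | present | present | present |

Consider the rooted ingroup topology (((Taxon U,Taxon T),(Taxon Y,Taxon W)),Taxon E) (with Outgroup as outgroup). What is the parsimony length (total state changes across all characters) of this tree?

Map each character onto (((Taxon U,Taxon T),(Taxon Y,Taxon W)),Taxon E) (rooted by Outgroup) and count the minimum state changes it requires (Fitch parsimony):
C1: 2; C2: 2; C3: 2.
Total tree length = 6.

6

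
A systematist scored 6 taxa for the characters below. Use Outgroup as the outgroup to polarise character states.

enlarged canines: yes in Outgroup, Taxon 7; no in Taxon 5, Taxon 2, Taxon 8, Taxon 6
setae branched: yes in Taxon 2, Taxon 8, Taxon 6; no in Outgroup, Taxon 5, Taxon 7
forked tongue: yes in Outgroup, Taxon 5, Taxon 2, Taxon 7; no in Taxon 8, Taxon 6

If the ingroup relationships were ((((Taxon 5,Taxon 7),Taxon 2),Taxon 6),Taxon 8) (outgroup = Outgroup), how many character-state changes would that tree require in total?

Map each character onto ((((Taxon 5,Taxon 7),Taxon 2),Taxon 6),Taxon 8) (rooted by Outgroup) and count the minimum state changes it requires (Fitch parsimony):
enlarged canines: 2; setae branched: 2; forked tongue: 2.
Total tree length = 6.

6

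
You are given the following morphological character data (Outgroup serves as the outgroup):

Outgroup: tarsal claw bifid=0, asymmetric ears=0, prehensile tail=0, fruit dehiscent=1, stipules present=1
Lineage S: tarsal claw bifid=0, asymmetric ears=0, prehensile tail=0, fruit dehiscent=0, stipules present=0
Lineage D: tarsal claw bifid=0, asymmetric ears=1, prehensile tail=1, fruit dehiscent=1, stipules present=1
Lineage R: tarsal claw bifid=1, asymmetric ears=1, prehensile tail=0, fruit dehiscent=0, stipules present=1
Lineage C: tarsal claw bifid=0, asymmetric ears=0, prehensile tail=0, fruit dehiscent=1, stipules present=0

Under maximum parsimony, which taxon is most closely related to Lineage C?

Character polarity is set by the outgroup: the derived state is whichever differs from the outgroup's state, so for fruit dehiscent, stipules present the derived state is '0', and for the remaining characters it is '1'.
tarsal claw bifid (derived state '1') is unique to Lineage R (autapomorphy; uninformative for grouping).
asymmetric ears (derived state '1') is shared by Lineage D and Lineage R — a synapomorphy uniting that clade.
prehensile tail: derived state '1' in Lineage D only — an autapomorphy, so it tells us nothing about relationships among taxa.
fruit dehiscent groups Lineage R and Lineage S, which is incompatible with the clades supported by the remaining characters; treating it as convergent (homoplasy) costs fewer steps than any alternative tree.
Only Lineage C and Lineage S show the derived state '0' for stipules present, supporting them as a clade.
Most parsimonious ingroup topology: ((Lineage S,Lineage C),(Lineage D,Lineage R)).
Lineage C and Lineage S form a cherry on this tree, so they are sister taxa.

Lineage S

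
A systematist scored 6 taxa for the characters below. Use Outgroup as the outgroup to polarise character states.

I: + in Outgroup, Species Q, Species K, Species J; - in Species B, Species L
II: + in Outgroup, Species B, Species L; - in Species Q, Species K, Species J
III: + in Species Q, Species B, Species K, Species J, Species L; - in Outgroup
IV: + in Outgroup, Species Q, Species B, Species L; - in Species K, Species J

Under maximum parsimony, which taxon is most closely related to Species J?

Character polarity is set by the outgroup: the derived state is whichever differs from the outgroup's state, so for I, II, IV the derived state is '-', and for the remaining characters it is '+'.
Only Species B and Species L show the derived state '-' for I, supporting them as a clade.
II: derived state '-' in Species J, Species K, and Species Q only — synapomorphy for {Species J, Species K, Species Q}.
All ingroup taxa share the derived state '+' for III; it defines the ingroup but does not resolve relationships within it.
IV: derived state '-' in Species J and Species K only — synapomorphy for {Species J, Species K}.
Most parsimonious ingroup topology: ((Species Q,(Species K,Species J)),(Species B,Species L)).
Species J and Species K form a cherry on this tree, so they are sister taxa.

Species K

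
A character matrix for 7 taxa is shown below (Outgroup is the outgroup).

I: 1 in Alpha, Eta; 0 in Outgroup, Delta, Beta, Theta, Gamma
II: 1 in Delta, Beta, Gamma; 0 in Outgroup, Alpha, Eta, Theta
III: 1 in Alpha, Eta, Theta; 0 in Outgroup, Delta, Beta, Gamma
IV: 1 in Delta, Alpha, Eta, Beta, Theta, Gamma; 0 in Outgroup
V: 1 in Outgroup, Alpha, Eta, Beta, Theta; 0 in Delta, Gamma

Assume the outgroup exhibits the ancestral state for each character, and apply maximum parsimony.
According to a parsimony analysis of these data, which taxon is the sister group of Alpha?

Character polarity is set by the outgroup: the derived state is whichever differs from the outgroup's state, so for V the derived state is '0', and for the remaining characters it is '1'.
I (derived state '1') is shared by Alpha and Eta — a synapomorphy uniting that clade.
II (derived state '1') is shared by Beta, Delta, and Gamma — a synapomorphy uniting that clade.
III (derived state '1') is shared by Alpha, Eta, and Theta — a synapomorphy uniting that clade.
All ingroup taxa share the derived state '1' for IV; it defines the ingroup but does not resolve relationships within it.
Only Delta and Gamma show the derived state '0' for V, supporting them as a clade.
Most parsimonious ingroup topology: (((Delta,Gamma),Beta),((Alpha,Eta),Theta)).
Alpha and Eta form a cherry on this tree, so they are sister taxa.

Eta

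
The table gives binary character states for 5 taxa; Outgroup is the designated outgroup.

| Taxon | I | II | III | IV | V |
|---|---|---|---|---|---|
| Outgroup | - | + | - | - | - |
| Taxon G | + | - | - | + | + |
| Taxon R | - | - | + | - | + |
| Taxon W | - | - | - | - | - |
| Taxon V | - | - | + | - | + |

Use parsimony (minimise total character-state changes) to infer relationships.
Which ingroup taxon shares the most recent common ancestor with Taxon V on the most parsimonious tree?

Taxon R

Character polarity is set by the outgroup: the derived state is whichever differs from the outgroup's state, so for II the derived state is '-', and for the remaining characters it is '+'.
I: derived state '+' in Taxon G only — an autapomorphy, so it tells us nothing about relationships among taxa.
All ingroup taxa share the derived state '-' for II; it defines the ingroup but does not resolve relationships within it.
III (derived state '+') is shared by Taxon R and Taxon V — a synapomorphy uniting that clade.
IV (derived state '+') is unique to Taxon G (autapomorphy; uninformative for grouping).
Only Taxon G, Taxon R, and Taxon V show the derived state '+' for V, supporting them as a clade.
Most parsimonious ingroup topology: ((Taxon G,(Taxon R,Taxon V)),Taxon W).
Taxon V and Taxon R form a cherry on this tree, so they are sister taxa.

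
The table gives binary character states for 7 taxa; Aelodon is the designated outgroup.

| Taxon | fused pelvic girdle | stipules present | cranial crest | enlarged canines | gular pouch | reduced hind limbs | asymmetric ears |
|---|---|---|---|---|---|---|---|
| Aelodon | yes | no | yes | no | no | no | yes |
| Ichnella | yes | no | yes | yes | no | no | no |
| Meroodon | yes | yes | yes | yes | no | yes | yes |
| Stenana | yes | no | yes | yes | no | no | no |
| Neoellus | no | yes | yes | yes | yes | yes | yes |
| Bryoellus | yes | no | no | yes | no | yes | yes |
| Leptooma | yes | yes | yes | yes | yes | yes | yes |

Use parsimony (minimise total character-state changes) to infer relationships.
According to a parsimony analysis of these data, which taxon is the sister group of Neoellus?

Leptooma

Character polarity is set by the outgroup: the derived state is whichever differs from the outgroup's state, so for fused pelvic girdle, cranial crest, asymmetric ears the derived state is 'no', and for the remaining characters it is 'yes'.
fused pelvic girdle: derived state 'no' in Neoellus only — an autapomorphy, so it tells us nothing about relationships among taxa.
stipules present: derived state 'yes' in Leptooma, Meroodon, and Neoellus only — synapomorphy for {Leptooma, Meroodon, Neoellus}.
cranial crest: derived state 'no' in Bryoellus only — an autapomorphy, so it tells us nothing about relationships among taxa.
All ingroup taxa share the derived state 'yes' for enlarged canines; it defines the ingroup but does not resolve relationships within it.
gular pouch (derived state 'yes') is shared by Leptooma and Neoellus — a synapomorphy uniting that clade.
Only Bryoellus, Leptooma, Meroodon, and Neoellus show the derived state 'yes' for reduced hind limbs, supporting them as a clade.
asymmetric ears (derived state 'no') is shared by Ichnella and Stenana — a synapomorphy uniting that clade.
Most parsimonious ingroup topology: ((Ichnella,Stenana),((Meroodon,(Neoellus,Leptooma)),Bryoellus)).
Neoellus and Leptooma form a cherry on this tree, so they are sister taxa.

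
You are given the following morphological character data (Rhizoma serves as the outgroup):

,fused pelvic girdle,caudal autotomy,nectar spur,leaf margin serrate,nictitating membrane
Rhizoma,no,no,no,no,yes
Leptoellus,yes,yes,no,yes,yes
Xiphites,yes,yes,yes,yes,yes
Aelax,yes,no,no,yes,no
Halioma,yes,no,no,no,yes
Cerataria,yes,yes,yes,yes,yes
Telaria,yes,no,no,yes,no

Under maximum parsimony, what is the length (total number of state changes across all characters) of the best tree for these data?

Character polarity is set by the outgroup: the derived state is whichever differs from the outgroup's state, so for nictitating membrane the derived state is 'no', and for the remaining characters it is 'yes'.
fused pelvic girdle (derived state 'yes') is shared by all ingroup taxa — unites the whole ingroup.
caudal autotomy: derived state 'yes' in Cerataria, Leptoellus, and Xiphites only — synapomorphy for {Cerataria, Leptoellus, Xiphites}.
Only Cerataria and Xiphites show the derived state 'yes' for nectar spur, supporting them as a clade.
leaf margin serrate: derived state 'yes' in Aelax, Cerataria, Leptoellus, Telaria, and Xiphites only — synapomorphy for {Aelax, Cerataria, Leptoellus, Telaria, Xiphites}.
nictitating membrane (derived state 'no') is shared by Aelax and Telaria — a synapomorphy uniting that clade.
Most parsimonious ingroup topology: (((Leptoellus,(Xiphites,Cerataria)),(Aelax,Telaria)),Halioma).
Changes per character on this tree: fused pelvic girdle: 1; caudal autotomy: 1; nectar spur: 1; leaf margin serrate: 1; nictitating membrane: 1.
Total = 5.

5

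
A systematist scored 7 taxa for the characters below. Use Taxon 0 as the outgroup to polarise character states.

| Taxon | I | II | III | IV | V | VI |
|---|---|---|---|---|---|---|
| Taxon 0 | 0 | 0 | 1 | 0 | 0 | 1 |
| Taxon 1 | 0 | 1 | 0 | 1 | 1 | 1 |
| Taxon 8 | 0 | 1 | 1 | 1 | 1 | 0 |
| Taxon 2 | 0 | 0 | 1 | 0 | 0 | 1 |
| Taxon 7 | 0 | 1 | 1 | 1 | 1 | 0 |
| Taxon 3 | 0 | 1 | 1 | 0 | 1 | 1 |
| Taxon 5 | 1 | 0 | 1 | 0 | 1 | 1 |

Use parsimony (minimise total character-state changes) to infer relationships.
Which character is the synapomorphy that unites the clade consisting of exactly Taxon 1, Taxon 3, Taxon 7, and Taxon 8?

II

Character polarity is set by the outgroup: the derived state is whichever differs from the outgroup's state, so for III, VI the derived state is '0', and for the remaining characters it is '1'.
I: derived state '1' in Taxon 5 only — an autapomorphy, so it tells us nothing about relationships among taxa.
II: derived state '1' in Taxon 1, Taxon 3, Taxon 7, and Taxon 8 only — synapomorphy for {Taxon 1, Taxon 3, Taxon 7, Taxon 8}.
III: derived state '0' in Taxon 1 only — an autapomorphy, so it tells us nothing about relationships among taxa.
Only Taxon 1, Taxon 7, and Taxon 8 show the derived state '1' for IV, supporting them as a clade.
V (derived state '1') is shared by Taxon 1, Taxon 3, Taxon 5, Taxon 7, and Taxon 8 — a synapomorphy uniting that clade.
Only Taxon 7 and Taxon 8 show the derived state '0' for VI, supporting them as a clade.
Most parsimonious ingroup topology: ((((Taxon 1,(Taxon 8,Taxon 7)),Taxon 3),Taxon 5),Taxon 2).
The clade {Taxon 1, Taxon 3, Taxon 7, Taxon 8} is supported by II: its derived state '1' occurs in exactly those taxa and in no other taxon (including the outgroup).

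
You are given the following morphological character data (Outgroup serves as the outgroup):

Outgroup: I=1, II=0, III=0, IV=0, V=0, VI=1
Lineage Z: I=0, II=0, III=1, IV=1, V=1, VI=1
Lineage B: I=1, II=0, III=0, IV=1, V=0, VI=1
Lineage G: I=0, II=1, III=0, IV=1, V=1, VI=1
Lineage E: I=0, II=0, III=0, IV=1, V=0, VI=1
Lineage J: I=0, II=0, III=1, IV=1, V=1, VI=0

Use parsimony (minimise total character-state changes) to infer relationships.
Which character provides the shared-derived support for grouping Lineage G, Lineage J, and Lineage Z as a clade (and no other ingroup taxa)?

V

Character polarity is set by the outgroup: the derived state is whichever differs from the outgroup's state, so for I, VI the derived state is '0', and for the remaining characters it is '1'.
Only Lineage E, Lineage G, Lineage J, and Lineage Z show the derived state '0' for I, supporting them as a clade.
II: derived state '1' in Lineage G only — an autapomorphy, so it tells us nothing about relationships among taxa.
Only Lineage J and Lineage Z show the derived state '1' for III, supporting them as a clade.
IV (derived state '1') is shared by all ingroup taxa — unites the whole ingroup.
Only Lineage G, Lineage J, and Lineage Z show the derived state '1' for V, supporting them as a clade.
VI (derived state '0') is unique to Lineage J (autapomorphy; uninformative for grouping).
Most parsimonious ingroup topology: ((((Lineage Z,Lineage J),Lineage G),Lineage E),Lineage B).
The clade {Lineage G, Lineage J, Lineage Z} is supported by V: its derived state '1' occurs in exactly those taxa and in no other taxon (including the outgroup).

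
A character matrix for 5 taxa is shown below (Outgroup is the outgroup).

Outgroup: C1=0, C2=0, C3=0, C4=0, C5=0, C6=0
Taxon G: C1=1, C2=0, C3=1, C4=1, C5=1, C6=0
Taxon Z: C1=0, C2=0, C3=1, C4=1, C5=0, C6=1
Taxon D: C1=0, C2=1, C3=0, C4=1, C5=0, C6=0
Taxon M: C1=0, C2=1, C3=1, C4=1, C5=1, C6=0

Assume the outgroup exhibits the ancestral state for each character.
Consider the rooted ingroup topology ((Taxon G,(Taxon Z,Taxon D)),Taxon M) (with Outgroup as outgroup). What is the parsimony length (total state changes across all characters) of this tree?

9

Map each character onto ((Taxon G,(Taxon Z,Taxon D)),Taxon M) (rooted by Outgroup) and count the minimum state changes it requires (Fitch parsimony):
C1: 1; C2: 2; C3: 2; C4: 1; C5: 2; C6: 1.
Total tree length = 9.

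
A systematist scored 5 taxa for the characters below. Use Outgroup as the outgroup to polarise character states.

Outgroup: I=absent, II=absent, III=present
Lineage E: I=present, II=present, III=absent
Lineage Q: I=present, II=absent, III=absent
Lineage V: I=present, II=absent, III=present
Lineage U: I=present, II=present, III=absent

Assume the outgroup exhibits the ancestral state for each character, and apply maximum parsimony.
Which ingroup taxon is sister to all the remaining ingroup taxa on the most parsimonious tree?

Lineage V

Character polarity is set by the outgroup: the derived state is whichever differs from the outgroup's state, so for III the derived state is 'absent', and for the remaining characters it is 'present'.
I (derived state 'present') is shared by all ingroup taxa — unites the whole ingroup.
Only Lineage E and Lineage U show the derived state 'present' for II, supporting them as a clade.
III (derived state 'absent') is shared by Lineage E, Lineage Q, and Lineage U — a synapomorphy uniting that clade.
Most parsimonious ingroup topology: (((Lineage E,Lineage U),Lineage Q),Lineage V).
Lineage V is sister to the clade containing all other ingroup taxa, so it is the earliest-diverging (most basal) ingroup lineage.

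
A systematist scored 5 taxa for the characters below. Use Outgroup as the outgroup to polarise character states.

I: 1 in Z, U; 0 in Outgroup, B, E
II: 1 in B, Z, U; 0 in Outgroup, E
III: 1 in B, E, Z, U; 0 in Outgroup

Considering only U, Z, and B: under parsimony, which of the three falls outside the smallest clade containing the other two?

The outgroup has state '0' for every character, so '1' is the derived state throughout.
I: derived state '1' in U and Z only — synapomorphy for {U, Z}.
II: derived state '1' in B, U, and Z only — synapomorphy for {B, U, Z}.
III (derived state '1') is shared by all ingroup taxa — unites the whole ingroup.
Most parsimonious ingroup topology: ((B,(Z,U)),E).
U and Z share a more recent common ancestor with each other than either does with B, so B is the least closely related of the three.

B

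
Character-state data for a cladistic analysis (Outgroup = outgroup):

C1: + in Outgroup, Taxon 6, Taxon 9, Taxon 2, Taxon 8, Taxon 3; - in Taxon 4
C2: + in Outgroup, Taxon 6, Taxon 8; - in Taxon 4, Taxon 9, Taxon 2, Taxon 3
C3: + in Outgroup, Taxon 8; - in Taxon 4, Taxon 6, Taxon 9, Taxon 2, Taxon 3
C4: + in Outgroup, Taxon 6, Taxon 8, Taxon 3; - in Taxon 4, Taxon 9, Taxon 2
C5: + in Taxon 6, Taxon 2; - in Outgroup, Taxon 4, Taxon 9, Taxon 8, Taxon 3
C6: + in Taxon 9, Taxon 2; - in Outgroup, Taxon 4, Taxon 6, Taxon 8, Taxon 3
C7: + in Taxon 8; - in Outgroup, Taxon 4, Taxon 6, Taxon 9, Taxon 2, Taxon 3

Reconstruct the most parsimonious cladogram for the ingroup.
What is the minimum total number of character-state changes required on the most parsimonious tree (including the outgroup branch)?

Character polarity is set by the outgroup: the derived state is whichever differs from the outgroup's state, so for C1, C2, C3, C4 the derived state is '-', and for the remaining characters it is '+'.
C1: derived state '-' in Taxon 4 only — an autapomorphy, so it tells us nothing about relationships among taxa.
Only Taxon 2, Taxon 3, Taxon 4, and Taxon 9 show the derived state '-' for C2, supporting them as a clade.
C3: derived state '-' in Taxon 2, Taxon 3, Taxon 4, Taxon 6, and Taxon 9 only — synapomorphy for {Taxon 2, Taxon 3, Taxon 4, Taxon 6, Taxon 9}.
Only Taxon 2, Taxon 4, and Taxon 9 show the derived state '-' for C4, supporting them as a clade.
C5 groups Taxon 2 and Taxon 6, which is incompatible with the clades supported by the remaining characters; treating it as convergent (homoplasy) costs fewer steps than any alternative tree.
Only Taxon 2 and Taxon 9 show the derived state '+' for C6, supporting them as a clade.
C7: derived state '+' in Taxon 8 only — an autapomorphy, so it tells us nothing about relationships among taxa.
Most parsimonious ingroup topology: ((((Taxon 4,(Taxon 9,Taxon 2)),Taxon 3),Taxon 6),Taxon 8).
Changes per character on this tree: C1: 1; C2: 1; C3: 1; C4: 1; C5: 2; C6: 1; C7: 1.
Total = 8.

8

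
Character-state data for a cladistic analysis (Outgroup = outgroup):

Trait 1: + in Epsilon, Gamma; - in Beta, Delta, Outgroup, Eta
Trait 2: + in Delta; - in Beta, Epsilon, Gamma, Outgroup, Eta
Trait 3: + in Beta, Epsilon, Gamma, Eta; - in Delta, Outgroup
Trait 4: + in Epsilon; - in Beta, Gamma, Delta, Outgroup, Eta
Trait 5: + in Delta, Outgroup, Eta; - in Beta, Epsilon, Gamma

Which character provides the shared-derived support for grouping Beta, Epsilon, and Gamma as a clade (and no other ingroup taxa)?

Trait 5

Character polarity is set by the outgroup: the derived state is whichever differs from the outgroup's state, so for Trait 5 the derived state is '-', and for the remaining characters it is '+'.
Trait 1: derived state '+' in Epsilon and Gamma only — synapomorphy for {Epsilon, Gamma}.
Trait 2 (derived state '+') is unique to Delta (autapomorphy; uninformative for grouping).
Trait 3 (derived state '+') is shared by Beta, Epsilon, Eta, and Gamma — a synapomorphy uniting that clade.
Trait 4 (derived state '+') is unique to Epsilon (autapomorphy; uninformative for grouping).
Trait 5 (derived state '-') is shared by Beta, Epsilon, and Gamma — a synapomorphy uniting that clade.
Most parsimonious ingroup topology: ((Eta,((Epsilon,Gamma),Beta)),Delta).
The clade {Beta, Epsilon, Gamma} is supported by Trait 5: its derived state '-' occurs in exactly those taxa and in no other taxon (including the outgroup).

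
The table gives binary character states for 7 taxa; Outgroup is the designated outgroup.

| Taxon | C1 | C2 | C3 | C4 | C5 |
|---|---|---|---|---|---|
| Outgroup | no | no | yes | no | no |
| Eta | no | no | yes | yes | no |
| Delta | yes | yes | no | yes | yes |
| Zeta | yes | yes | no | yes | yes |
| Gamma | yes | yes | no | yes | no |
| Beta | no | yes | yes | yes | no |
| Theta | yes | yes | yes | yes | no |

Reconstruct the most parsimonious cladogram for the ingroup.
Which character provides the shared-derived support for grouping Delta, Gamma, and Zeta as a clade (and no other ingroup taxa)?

Character polarity is set by the outgroup: the derived state is whichever differs from the outgroup's state, so for C3 the derived state is 'no', and for the remaining characters it is 'yes'.
C1 (derived state 'yes') is shared by Delta, Gamma, Theta, and Zeta — a synapomorphy uniting that clade.
C2 (derived state 'yes') is shared by Beta, Delta, Gamma, Theta, and Zeta — a synapomorphy uniting that clade.
C3: derived state 'no' in Delta, Gamma, and Zeta only — synapomorphy for {Delta, Gamma, Zeta}.
C4 (derived state 'yes') is shared by all ingroup taxa — unites the whole ingroup.
C5 (derived state 'yes') is shared by Delta and Zeta — a synapomorphy uniting that clade.
Most parsimonious ingroup topology: (Eta,((((Delta,Zeta),Gamma),Theta),Beta)).
The clade {Delta, Gamma, Zeta} is supported by C3: its derived state 'no' occurs in exactly those taxa and in no other taxon (including the outgroup).

C3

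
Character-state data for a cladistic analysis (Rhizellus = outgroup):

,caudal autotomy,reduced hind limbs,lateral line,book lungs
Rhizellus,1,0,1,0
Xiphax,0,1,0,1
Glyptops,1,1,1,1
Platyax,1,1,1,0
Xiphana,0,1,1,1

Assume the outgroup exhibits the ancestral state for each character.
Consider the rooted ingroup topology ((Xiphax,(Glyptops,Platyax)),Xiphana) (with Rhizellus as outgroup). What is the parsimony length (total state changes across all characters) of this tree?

6

Map each character onto ((Xiphax,(Glyptops,Platyax)),Xiphana) (rooted by Rhizellus) and count the minimum state changes it requires (Fitch parsimony):
caudal autotomy: 2; reduced hind limbs: 1; lateral line: 1; book lungs: 2.
Total tree length = 6.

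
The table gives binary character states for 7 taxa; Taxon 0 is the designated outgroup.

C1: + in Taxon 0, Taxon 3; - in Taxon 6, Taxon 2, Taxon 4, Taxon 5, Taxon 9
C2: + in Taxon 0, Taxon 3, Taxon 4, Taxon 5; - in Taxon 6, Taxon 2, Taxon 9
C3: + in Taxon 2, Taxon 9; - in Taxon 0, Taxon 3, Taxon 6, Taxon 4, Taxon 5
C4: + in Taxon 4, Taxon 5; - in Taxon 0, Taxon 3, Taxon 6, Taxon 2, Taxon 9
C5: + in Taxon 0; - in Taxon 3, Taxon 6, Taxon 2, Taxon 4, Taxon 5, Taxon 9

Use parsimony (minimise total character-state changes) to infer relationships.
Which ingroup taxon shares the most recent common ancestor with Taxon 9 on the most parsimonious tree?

Character polarity is set by the outgroup: the derived state is whichever differs from the outgroup's state, so for C1, C2, C5 the derived state is '-', and for the remaining characters it is '+'.
Only Taxon 2, Taxon 4, Taxon 5, Taxon 6, and Taxon 9 show the derived state '-' for C1, supporting them as a clade.
C2: derived state '-' in Taxon 2, Taxon 6, and Taxon 9 only — synapomorphy for {Taxon 2, Taxon 6, Taxon 9}.
C3 (derived state '+') is shared by Taxon 2 and Taxon 9 — a synapomorphy uniting that clade.
Only Taxon 4 and Taxon 5 show the derived state '+' for C4, supporting them as a clade.
C5 (derived state '-') is shared by all ingroup taxa — unites the whole ingroup.
Most parsimonious ingroup topology: (Taxon 3,((Taxon 6,(Taxon 2,Taxon 9)),(Taxon 4,Taxon 5))).
Taxon 9 and Taxon 2 form a cherry on this tree, so they are sister taxa.

Taxon 2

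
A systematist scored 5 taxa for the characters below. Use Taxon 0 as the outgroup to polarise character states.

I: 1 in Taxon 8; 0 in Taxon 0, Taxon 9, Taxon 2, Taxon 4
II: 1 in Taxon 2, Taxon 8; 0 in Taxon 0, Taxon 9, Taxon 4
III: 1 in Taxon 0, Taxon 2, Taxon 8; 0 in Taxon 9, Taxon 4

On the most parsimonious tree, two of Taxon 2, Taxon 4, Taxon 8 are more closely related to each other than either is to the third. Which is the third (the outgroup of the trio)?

Character polarity is set by the outgroup: the derived state is whichever differs from the outgroup's state, so for III the derived state is '0', and for the remaining characters it is '1'.
I (derived state '1') is unique to Taxon 8 (autapomorphy; uninformative for grouping).
II (derived state '1') is shared by Taxon 2 and Taxon 8 — a synapomorphy uniting that clade.
Only Taxon 4 and Taxon 9 show the derived state '0' for III, supporting them as a clade.
Most parsimonious ingroup topology: ((Taxon 9,Taxon 4),(Taxon 2,Taxon 8)).
Taxon 2 and Taxon 8 share a more recent common ancestor with each other than either does with Taxon 4, so Taxon 4 is the least closely related of the three.

Taxon 4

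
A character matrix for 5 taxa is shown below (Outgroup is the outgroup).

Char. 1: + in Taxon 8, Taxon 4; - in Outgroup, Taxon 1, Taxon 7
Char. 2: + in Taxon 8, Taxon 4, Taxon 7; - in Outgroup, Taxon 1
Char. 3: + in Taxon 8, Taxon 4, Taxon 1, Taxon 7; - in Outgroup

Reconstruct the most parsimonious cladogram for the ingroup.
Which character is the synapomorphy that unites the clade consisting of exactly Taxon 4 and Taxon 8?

The outgroup has state '-' for every character, so '+' is the derived state throughout.
Only Taxon 4 and Taxon 8 show the derived state '+' for Char. 1, supporting them as a clade.
Char. 2: derived state '+' in Taxon 4, Taxon 7, and Taxon 8 only — synapomorphy for {Taxon 4, Taxon 7, Taxon 8}.
All ingroup taxa share the derived state '+' for Char. 3; it defines the ingroup but does not resolve relationships within it.
Most parsimonious ingroup topology: (((Taxon 8,Taxon 4),Taxon 7),Taxon 1).
The clade {Taxon 4, Taxon 8} is supported by Char. 1: its derived state '+' occurs in exactly those taxa and in no other taxon (including the outgroup).

Char. 1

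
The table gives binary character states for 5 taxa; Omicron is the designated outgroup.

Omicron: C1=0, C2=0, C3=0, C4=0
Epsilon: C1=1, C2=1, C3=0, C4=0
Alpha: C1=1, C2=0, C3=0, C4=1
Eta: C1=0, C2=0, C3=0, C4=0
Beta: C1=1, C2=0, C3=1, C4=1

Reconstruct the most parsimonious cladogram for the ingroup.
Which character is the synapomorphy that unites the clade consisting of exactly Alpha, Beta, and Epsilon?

C1

The outgroup has state '0' for every character, so '1' is the derived state throughout.
C1 (derived state '1') is shared by Alpha, Beta, and Epsilon — a synapomorphy uniting that clade.
C2 (derived state '1') is unique to Epsilon (autapomorphy; uninformative for grouping).
C3: derived state '1' in Beta only — an autapomorphy, so it tells us nothing about relationships among taxa.
C4: derived state '1' in Alpha and Beta only — synapomorphy for {Alpha, Beta}.
Most parsimonious ingroup topology: ((Epsilon,(Alpha,Beta)),Eta).
The clade {Alpha, Beta, Epsilon} is supported by C1: its derived state '1' occurs in exactly those taxa and in no other taxon (including the outgroup).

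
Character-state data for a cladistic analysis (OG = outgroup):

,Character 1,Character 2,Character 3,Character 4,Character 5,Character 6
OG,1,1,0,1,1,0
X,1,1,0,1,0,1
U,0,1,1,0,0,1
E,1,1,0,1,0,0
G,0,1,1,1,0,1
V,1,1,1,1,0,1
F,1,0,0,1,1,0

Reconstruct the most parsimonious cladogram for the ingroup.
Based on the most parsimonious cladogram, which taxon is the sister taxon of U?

Character polarity is set by the outgroup: the derived state is whichever differs from the outgroup's state, so for Character 1, Character 2, Character 4, Character 5 the derived state is '0', and for the remaining characters it is '1'.
Character 1: derived state '0' in G and U only — synapomorphy for {G, U}.
Character 2 (derived state '0') is unique to F (autapomorphy; uninformative for grouping).
Character 3: derived state '1' in G, U, and V only — synapomorphy for {G, U, V}.
Character 4: derived state '0' in U only — an autapomorphy, so it tells us nothing about relationships among taxa.
Character 5: derived state '0' in E, G, U, V, and X only — synapomorphy for {E, G, U, V, X}.
Only G, U, V, and X show the derived state '1' for Character 6, supporting them as a clade.
Most parsimonious ingroup topology: (((X,((U,G),V)),E),F).
U and G form a cherry on this tree, so they are sister taxa.

G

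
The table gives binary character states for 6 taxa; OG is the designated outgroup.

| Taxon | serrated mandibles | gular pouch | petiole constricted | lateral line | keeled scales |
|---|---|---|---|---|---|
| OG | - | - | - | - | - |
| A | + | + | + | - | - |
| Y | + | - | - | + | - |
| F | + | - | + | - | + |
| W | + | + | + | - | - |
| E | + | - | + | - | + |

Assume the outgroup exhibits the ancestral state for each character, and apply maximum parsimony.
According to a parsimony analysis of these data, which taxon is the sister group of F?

E

The outgroup has state '-' for every character, so '+' is the derived state throughout.
All ingroup taxa share the derived state '+' for serrated mandibles; it defines the ingroup but does not resolve relationships within it.
gular pouch: derived state '+' in A and W only — synapomorphy for {A, W}.
petiole constricted (derived state '+') is shared by A, E, F, and W — a synapomorphy uniting that clade.
lateral line (derived state '+') is unique to Y (autapomorphy; uninformative for grouping).
keeled scales: derived state '+' in E and F only — synapomorphy for {E, F}.
Most parsimonious ingroup topology: (((A,W),(F,E)),Y).
F and E form a cherry on this tree, so they are sister taxa.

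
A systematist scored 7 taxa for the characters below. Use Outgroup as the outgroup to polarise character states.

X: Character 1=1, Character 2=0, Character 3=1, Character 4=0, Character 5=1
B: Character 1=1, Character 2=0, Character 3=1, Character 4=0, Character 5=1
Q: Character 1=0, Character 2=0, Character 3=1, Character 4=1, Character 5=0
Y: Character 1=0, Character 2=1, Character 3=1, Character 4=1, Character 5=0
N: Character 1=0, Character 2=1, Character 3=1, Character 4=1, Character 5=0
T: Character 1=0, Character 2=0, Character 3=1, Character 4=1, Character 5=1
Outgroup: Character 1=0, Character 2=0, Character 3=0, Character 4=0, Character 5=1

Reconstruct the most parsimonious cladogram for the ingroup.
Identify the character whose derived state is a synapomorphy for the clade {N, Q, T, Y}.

Character 4

Character polarity is set by the outgroup: the derived state is whichever differs from the outgroup's state, so for Character 5 the derived state is '0', and for the remaining characters it is '1'.
Character 1 (derived state '1') is shared by B and X — a synapomorphy uniting that clade.
Character 2: derived state '1' in N and Y only — synapomorphy for {N, Y}.
All ingroup taxa share the derived state '1' for Character 3; it defines the ingroup but does not resolve relationships within it.
Character 4: derived state '1' in N, Q, T, and Y only — synapomorphy for {N, Q, T, Y}.
Character 5 (derived state '0') is shared by N, Q, and Y — a synapomorphy uniting that clade.
Most parsimonious ingroup topology: ((((N,Y),Q),T),(X,B)).
The clade {N, Q, T, Y} is supported by Character 4: its derived state '1' occurs in exactly those taxa and in no other taxon (including the outgroup).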